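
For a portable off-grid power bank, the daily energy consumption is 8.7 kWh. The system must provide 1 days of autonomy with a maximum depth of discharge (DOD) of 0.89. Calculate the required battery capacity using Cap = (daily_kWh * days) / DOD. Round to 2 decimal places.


Total energy needed = daily * days = 8.7 * 1 = 8.7 kWh
Account for depth of discharge:
  Cap = total_energy / DOD = 8.7 / 0.89
  Cap = 9.78 kWh

9.78


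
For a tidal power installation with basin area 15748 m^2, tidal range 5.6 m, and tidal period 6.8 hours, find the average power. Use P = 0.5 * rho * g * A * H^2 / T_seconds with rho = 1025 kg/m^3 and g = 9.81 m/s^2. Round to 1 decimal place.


Convert period to seconds: T = 6.8 * 3600 = 24480.0 s
H^2 = 5.6^2 = 31.36
P = 0.5 * rho * g * A * H^2 / T
P = 0.5 * 1025 * 9.81 * 15748 * 31.36 / 24480.0
P = 101426.8 W

101426.8


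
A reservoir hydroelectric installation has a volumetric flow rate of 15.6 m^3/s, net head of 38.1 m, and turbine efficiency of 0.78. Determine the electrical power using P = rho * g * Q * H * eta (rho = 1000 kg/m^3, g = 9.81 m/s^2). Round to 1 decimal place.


Apply the hydropower formula P = rho * g * Q * H * eta
rho * g = 1000 * 9.81 = 9810.0
P = 9810.0 * 15.6 * 38.1 * 0.78
P = 4547923.8 W

4547923.8


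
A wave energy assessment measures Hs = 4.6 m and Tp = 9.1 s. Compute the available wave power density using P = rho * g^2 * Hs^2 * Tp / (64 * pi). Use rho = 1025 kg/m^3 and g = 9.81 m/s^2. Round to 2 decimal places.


Apply wave power formula:
  g^2 = 9.81^2 = 96.2361
  Hs^2 = 4.6^2 = 21.16
  Numerator = rho * g^2 * Hs^2 * Tp = 1025 * 96.2361 * 21.16 * 9.1 = 18994109.43
  Denominator = 64 * pi = 201.0619
  P = 18994109.43 / 201.0619 = 94468.95 W/m

94468.95


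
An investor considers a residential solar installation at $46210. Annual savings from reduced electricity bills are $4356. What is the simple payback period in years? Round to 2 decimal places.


Simple payback period = initial cost / annual savings
Payback = 46210 / 4356
Payback = 10.61 years

10.61


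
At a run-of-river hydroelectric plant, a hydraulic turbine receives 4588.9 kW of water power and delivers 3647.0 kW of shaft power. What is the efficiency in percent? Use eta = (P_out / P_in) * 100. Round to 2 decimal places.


Turbine efficiency = (output power / input power) * 100
eta = (3647.0 / 4588.9) * 100
eta = 79.47%

79.47


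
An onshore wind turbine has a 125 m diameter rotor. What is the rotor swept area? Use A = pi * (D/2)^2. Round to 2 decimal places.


Compute the rotor radius:
  r = D / 2 = 125 / 2 = 62.5 m
Calculate swept area:
  A = pi * r^2 = pi * 62.5^2
  A = 12271.85 m^2

12271.85


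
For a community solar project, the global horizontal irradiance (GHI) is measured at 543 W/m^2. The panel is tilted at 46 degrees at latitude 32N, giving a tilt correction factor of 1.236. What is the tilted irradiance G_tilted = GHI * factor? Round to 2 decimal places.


Identify the given values:
  GHI = 543 W/m^2, tilt correction factor = 1.236
Apply the formula G_tilted = GHI * factor:
  G_tilted = 543 * 1.236
  G_tilted = 671.15 W/m^2

671.15


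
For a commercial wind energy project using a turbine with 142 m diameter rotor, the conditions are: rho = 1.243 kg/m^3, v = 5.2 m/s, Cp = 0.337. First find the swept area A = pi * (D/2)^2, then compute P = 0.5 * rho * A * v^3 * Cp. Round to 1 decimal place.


Step 1 -- Compute swept area:
  A = pi * (D/2)^2 = pi * (142/2)^2 = 15836.77 m^2
Step 2 -- Apply wind power equation:
  P = 0.5 * rho * A * v^3 * Cp
  v^3 = 5.2^3 = 140.608
  P = 0.5 * 1.243 * 15836.77 * 140.608 * 0.337
  P = 466388.3 W

466388.3


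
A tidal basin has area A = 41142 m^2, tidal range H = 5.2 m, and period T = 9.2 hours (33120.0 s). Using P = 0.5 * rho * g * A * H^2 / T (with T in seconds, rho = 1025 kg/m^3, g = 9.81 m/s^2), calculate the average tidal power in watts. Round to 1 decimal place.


Convert period to seconds: T = 9.2 * 3600 = 33120.0 s
H^2 = 5.2^2 = 27.04
P = 0.5 * rho * g * A * H^2 / T
P = 0.5 * 1025 * 9.81 * 41142 * 27.04 / 33120.0
P = 168874.7 W

168874.7


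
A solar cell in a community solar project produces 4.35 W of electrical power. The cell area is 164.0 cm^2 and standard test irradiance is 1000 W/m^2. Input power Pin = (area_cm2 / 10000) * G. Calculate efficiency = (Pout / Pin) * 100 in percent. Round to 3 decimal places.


First compute the input power:
  Pin = area_cm2 / 10000 * G = 164.0 / 10000 * 1000 = 16.4 W
Then compute efficiency:
  Efficiency = (Pout / Pin) * 100 = (4.35 / 16.4) * 100
  Efficiency = 26.524%

26.524


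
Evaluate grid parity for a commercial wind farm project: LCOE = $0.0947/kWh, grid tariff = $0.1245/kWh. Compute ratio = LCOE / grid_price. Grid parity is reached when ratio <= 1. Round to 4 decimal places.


Compare LCOE to grid price:
  LCOE = $0.0947/kWh, Grid price = $0.1245/kWh
  Ratio = LCOE / grid_price = 0.0947 / 0.1245 = 0.7606
  Grid parity achieved (ratio <= 1)? yes

0.7606


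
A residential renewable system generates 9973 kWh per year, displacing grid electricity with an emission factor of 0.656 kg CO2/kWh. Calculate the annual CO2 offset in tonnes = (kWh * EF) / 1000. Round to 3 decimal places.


CO2 offset in kg = generation * emission_factor
CO2 offset = 9973 * 0.656 = 6542.29 kg
Convert to tonnes:
  CO2 offset = 6542.29 / 1000 = 6.542 tonnes

6.542


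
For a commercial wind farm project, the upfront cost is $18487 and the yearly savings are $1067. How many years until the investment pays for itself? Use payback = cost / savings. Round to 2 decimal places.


Simple payback period = initial cost / annual savings
Payback = 18487 / 1067
Payback = 17.33 years

17.33


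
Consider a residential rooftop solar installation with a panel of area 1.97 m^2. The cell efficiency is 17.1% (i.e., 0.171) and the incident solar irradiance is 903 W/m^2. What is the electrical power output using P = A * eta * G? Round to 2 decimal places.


Use the solar power formula P = A * eta * G.
Given: A = 1.97 m^2, eta = 0.171, G = 903 W/m^2
P = 1.97 * 0.171 * 903
P = 304.19 W

304.19


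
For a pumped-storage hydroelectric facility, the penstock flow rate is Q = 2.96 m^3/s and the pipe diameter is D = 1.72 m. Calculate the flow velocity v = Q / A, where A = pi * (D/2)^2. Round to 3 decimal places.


Compute pipe cross-sectional area:
  A = pi * (D/2)^2 = pi * (1.72/2)^2 = 2.3235 m^2
Calculate velocity:
  v = Q / A = 2.96 / 2.3235
  v = 1.274 m/s

1.274


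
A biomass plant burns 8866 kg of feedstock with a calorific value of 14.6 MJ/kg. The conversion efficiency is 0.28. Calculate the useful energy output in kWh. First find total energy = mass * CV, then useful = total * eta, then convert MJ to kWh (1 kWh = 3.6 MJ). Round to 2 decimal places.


Total energy = mass * CV = 8866 * 14.6 = 129443.6 MJ
Useful energy = total * eta = 129443.6 * 0.28 = 36244.21 MJ
Convert to kWh: 36244.21 / 3.6
Useful energy = 10067.84 kWh

10067.84


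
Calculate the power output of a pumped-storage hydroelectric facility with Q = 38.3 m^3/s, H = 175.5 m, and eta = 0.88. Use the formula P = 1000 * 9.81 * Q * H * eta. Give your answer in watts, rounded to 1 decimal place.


Apply the hydropower formula P = rho * g * Q * H * eta
rho * g = 1000 * 9.81 = 9810.0
P = 9810.0 * 38.3 * 175.5 * 0.88
P = 58026660.1 W

58026660.1


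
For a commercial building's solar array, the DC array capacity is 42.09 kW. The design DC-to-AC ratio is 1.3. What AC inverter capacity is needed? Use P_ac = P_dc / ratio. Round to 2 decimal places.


The inverter AC capacity is determined by the DC/AC ratio.
Given: P_dc = 42.09 kW, DC/AC ratio = 1.3
P_ac = P_dc / ratio = 42.09 / 1.3
P_ac = 32.38 kW

32.38


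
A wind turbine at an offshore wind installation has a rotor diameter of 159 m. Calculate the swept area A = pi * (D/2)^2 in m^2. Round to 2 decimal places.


Compute the rotor radius:
  r = D / 2 = 159 / 2 = 79.5 m
Calculate swept area:
  A = pi * r^2 = pi * 79.5^2
  A = 19855.65 m^2

19855.65


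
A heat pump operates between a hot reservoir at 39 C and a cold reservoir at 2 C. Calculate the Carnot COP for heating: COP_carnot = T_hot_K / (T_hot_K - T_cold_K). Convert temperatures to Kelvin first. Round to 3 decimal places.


Convert to Kelvin:
  T_hot = 39 + 273.15 = 312.15 K
  T_cold = 2 + 273.15 = 275.15 K
Apply Carnot COP formula:
  COP = T_hot_K / (T_hot_K - T_cold_K) = 312.15 / 37.0
  COP = 8.436

8.436


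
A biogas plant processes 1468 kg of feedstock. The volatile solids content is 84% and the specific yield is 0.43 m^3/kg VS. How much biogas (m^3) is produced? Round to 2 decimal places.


Compute volatile solids:
  VS = mass * VS_fraction = 1468 * 0.84 = 1233.12 kg
Calculate biogas volume:
  Biogas = VS * specific_yield = 1233.12 * 0.43
  Biogas = 530.24 m^3

530.24


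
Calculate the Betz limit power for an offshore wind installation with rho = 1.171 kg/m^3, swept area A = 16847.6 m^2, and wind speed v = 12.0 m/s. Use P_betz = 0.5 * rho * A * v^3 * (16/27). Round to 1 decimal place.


The Betz coefficient Cp_max = 16/27 = 0.5926
v^3 = 12.0^3 = 1728.0
P_betz = 0.5 * rho * A * v^3 * Cp_max
P_betz = 0.5 * 1.171 * 16847.6 * 1728.0 * 0.5926
P_betz = 10101012.3 W

10101012.3


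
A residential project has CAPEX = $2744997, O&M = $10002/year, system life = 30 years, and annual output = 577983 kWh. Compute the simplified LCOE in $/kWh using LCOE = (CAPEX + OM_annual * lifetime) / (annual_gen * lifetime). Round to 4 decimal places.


Total cost = CAPEX + OM * lifetime = 2744997 + 10002 * 30 = 2744997 + 300060 = 3045057
Total generation = annual * lifetime = 577983 * 30 = 17339490 kWh
LCOE = 3045057 / 17339490
LCOE = 0.1756 $/kWh

0.1756


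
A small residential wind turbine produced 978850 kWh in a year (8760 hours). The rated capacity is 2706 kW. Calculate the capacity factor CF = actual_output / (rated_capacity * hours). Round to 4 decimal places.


Capacity factor = actual output / maximum possible output
Maximum possible = rated * hours = 2706 * 8760 = 23704560 kWh
CF = 978850 / 23704560
CF = 0.0413

0.0413


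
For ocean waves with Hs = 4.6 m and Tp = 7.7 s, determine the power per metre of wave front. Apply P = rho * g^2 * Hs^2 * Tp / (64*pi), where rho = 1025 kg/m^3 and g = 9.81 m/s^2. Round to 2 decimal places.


Apply wave power formula:
  g^2 = 9.81^2 = 96.2361
  Hs^2 = 4.6^2 = 21.16
  Numerator = rho * g^2 * Hs^2 * Tp = 1025 * 96.2361 * 21.16 * 7.7 = 16071938.75
  Denominator = 64 * pi = 201.0619
  P = 16071938.75 / 201.0619 = 79935.27 W/m

79935.27


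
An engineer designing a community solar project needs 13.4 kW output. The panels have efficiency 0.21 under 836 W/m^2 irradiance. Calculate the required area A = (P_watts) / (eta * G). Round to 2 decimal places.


Convert target power to watts: P = 13.4 * 1000 = 13400.0 W
Compute denominator: eta * G = 0.21 * 836 = 175.56
Required area A = P / (eta * G) = 13400.0 / 175.56
A = 76.33 m^2

76.33


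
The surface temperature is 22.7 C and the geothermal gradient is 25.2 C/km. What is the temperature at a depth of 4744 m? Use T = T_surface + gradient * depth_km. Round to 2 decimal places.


Convert depth to km: 4744 / 1000 = 4.744 km
Temperature increase = gradient * depth_km = 25.2 * 4.744 = 119.55 C
Temperature at depth = T_surface + delta_T = 22.7 + 119.55
T = 142.25 C

142.25


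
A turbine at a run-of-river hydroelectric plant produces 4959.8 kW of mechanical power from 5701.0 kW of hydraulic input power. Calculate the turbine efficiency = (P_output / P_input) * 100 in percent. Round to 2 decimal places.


Turbine efficiency = (output power / input power) * 100
eta = (4959.8 / 5701.0) * 100
eta = 87.00%

87.00


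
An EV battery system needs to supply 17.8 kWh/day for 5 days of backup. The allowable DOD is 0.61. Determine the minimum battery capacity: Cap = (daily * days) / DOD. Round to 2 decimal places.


Total energy needed = daily * days = 17.8 * 5 = 89.0 kWh
Account for depth of discharge:
  Cap = total_energy / DOD = 89.0 / 0.61
  Cap = 145.90 kWh

145.90


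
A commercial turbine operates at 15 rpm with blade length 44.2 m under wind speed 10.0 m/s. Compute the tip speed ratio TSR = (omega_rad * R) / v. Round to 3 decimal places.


Convert rotational speed to rad/s:
  omega = 15 * 2 * pi / 60 = 1.5708 rad/s
Compute tip speed:
  v_tip = omega * R = 1.5708 * 44.2 = 69.429 m/s
Tip speed ratio:
  TSR = v_tip / v_wind = 69.429 / 10.0 = 6.943

6.943


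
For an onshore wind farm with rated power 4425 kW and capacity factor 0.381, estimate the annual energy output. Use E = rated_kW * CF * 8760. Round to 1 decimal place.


Annual energy = rated_kW * capacity_factor * hours_per_year
Given: P_rated = 4425 kW, CF = 0.381, hours = 8760
E = 4425 * 0.381 * 8760
E = 14768703.0 kWh

14768703.0


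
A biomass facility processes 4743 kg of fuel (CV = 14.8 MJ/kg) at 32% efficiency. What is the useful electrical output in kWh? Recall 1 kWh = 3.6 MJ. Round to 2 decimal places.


Total energy = mass * CV = 4743 * 14.8 = 70196.4 MJ
Useful energy = total * eta = 70196.4 * 0.32 = 22462.85 MJ
Convert to kWh: 22462.85 / 3.6
Useful energy = 6239.68 kWh

6239.68


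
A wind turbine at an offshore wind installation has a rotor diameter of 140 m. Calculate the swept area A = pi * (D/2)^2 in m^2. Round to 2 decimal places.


Compute the rotor radius:
  r = D / 2 = 140 / 2 = 70.0 m
Calculate swept area:
  A = pi * r^2 = pi * 70.0^2
  A = 15393.80 m^2

15393.80


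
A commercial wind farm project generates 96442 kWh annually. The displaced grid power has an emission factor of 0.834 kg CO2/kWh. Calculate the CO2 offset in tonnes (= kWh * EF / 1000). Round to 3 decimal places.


CO2 offset in kg = generation * emission_factor
CO2 offset = 96442 * 0.834 = 80432.63 kg
Convert to tonnes:
  CO2 offset = 80432.63 / 1000 = 80.433 tonnes

80.433


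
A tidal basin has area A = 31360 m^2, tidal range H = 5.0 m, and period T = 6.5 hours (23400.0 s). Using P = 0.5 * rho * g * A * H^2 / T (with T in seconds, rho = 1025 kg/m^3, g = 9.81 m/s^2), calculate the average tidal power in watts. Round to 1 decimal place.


Convert period to seconds: T = 6.5 * 3600 = 23400.0 s
H^2 = 5.0^2 = 25.0
P = 0.5 * rho * g * A * H^2 / T
P = 0.5 * 1025 * 9.81 * 31360 * 25.0 / 23400.0
P = 168446.9 W

168446.9


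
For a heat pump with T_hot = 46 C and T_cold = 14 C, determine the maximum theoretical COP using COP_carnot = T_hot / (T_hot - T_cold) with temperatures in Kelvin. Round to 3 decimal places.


Convert to Kelvin:
  T_hot = 46 + 273.15 = 319.15 K
  T_cold = 14 + 273.15 = 287.15 K
Apply Carnot COP formula:
  COP = T_hot_K / (T_hot_K - T_cold_K) = 319.15 / 32.0
  COP = 9.973

9.973


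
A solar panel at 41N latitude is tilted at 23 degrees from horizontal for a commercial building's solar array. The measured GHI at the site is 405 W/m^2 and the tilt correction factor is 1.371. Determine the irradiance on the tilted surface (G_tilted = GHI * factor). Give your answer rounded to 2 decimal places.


Identify the given values:
  GHI = 405 W/m^2, tilt correction factor = 1.371
Apply the formula G_tilted = GHI * factor:
  G_tilted = 405 * 1.371
  G_tilted = 555.26 W/m^2

555.26


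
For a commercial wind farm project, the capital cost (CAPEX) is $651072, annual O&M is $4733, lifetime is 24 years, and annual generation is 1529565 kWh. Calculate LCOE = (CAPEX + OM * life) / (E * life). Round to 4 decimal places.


Total cost = CAPEX + OM * lifetime = 651072 + 4733 * 24 = 651072 + 113592 = 764664
Total generation = annual * lifetime = 1529565 * 24 = 36709560 kWh
LCOE = 764664 / 36709560
LCOE = 0.0208 $/kWh

0.0208


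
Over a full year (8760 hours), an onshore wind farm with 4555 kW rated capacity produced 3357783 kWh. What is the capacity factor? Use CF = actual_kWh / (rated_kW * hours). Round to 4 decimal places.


Capacity factor = actual output / maximum possible output
Maximum possible = rated * hours = 4555 * 8760 = 39901800 kWh
CF = 3357783 / 39901800
CF = 0.0842

0.0842


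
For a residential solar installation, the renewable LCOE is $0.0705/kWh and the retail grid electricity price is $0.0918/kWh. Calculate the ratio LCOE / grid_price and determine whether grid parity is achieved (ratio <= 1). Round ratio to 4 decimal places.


Compare LCOE to grid price:
  LCOE = $0.0705/kWh, Grid price = $0.0918/kWh
  Ratio = LCOE / grid_price = 0.0705 / 0.0918 = 0.7680
  Grid parity achieved (ratio <= 1)? yes

0.7680


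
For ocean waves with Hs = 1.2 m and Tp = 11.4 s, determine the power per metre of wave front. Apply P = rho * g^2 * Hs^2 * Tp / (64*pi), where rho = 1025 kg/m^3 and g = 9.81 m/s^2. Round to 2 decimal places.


Apply wave power formula:
  g^2 = 9.81^2 = 96.2361
  Hs^2 = 1.2^2 = 1.44
  Numerator = rho * g^2 * Hs^2 * Tp = 1025 * 96.2361 * 1.44 * 11.4 = 1619307.11
  Denominator = 64 * pi = 201.0619
  P = 1619307.11 / 201.0619 = 8053.77 W/m

8053.77


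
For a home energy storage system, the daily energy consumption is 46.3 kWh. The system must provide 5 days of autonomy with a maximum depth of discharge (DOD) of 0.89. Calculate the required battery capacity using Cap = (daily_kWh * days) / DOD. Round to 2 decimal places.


Total energy needed = daily * days = 46.3 * 5 = 231.5 kWh
Account for depth of discharge:
  Cap = total_energy / DOD = 231.5 / 0.89
  Cap = 260.11 kWh

260.11


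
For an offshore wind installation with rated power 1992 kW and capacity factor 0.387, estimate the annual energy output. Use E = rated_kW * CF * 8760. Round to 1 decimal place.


Annual energy = rated_kW * capacity_factor * hours_per_year
Given: P_rated = 1992 kW, CF = 0.387, hours = 8760
E = 1992 * 0.387 * 8760
E = 6753119.0 kWh

6753119.0


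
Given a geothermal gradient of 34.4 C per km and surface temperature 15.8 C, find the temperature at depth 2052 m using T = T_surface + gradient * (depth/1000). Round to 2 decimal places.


Convert depth to km: 2052 / 1000 = 2.052 km
Temperature increase = gradient * depth_km = 34.4 * 2.052 = 70.59 C
Temperature at depth = T_surface + delta_T = 15.8 + 70.59
T = 86.39 C

86.39


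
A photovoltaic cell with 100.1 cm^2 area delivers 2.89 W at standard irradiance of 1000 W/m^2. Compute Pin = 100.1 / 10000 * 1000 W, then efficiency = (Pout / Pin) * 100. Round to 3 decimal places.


First compute the input power:
  Pin = area_cm2 / 10000 * G = 100.1 / 10000 * 1000 = 10.01 W
Then compute efficiency:
  Efficiency = (Pout / Pin) * 100 = (2.89 / 10.01) * 100
  Efficiency = 28.871%

28.871


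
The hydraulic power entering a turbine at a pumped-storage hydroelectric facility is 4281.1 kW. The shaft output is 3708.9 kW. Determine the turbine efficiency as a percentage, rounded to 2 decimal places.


Turbine efficiency = (output power / input power) * 100
eta = (3708.9 / 4281.1) * 100
eta = 86.63%

86.63


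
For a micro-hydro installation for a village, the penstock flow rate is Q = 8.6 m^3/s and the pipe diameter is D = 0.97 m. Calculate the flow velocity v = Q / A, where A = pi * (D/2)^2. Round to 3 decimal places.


Compute pipe cross-sectional area:
  A = pi * (D/2)^2 = pi * (0.97/2)^2 = 0.739 m^2
Calculate velocity:
  v = Q / A = 8.6 / 0.739
  v = 11.638 m/s

11.638


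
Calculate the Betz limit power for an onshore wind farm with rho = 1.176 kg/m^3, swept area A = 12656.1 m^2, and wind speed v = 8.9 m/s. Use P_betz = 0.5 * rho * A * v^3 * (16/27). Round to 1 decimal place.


The Betz coefficient Cp_max = 16/27 = 0.5926
v^3 = 8.9^3 = 704.969
P_betz = 0.5 * rho * A * v^3 * Cp_max
P_betz = 0.5 * 1.176 * 12656.1 * 704.969 * 0.5926
P_betz = 3108876.4 W

3108876.4


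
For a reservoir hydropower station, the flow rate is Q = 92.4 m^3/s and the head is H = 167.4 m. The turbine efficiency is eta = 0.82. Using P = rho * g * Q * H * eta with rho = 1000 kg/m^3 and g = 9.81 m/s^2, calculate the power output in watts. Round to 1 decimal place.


Apply the hydropower formula P = rho * g * Q * H * eta
rho * g = 1000 * 9.81 = 9810.0
P = 9810.0 * 92.4 * 167.4 * 0.82
P = 124425755.0 W

124425755.0


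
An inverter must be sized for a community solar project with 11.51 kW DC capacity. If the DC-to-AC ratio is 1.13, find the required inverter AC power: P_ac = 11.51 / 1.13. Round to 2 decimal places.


The inverter AC capacity is determined by the DC/AC ratio.
Given: P_dc = 11.51 kW, DC/AC ratio = 1.13
P_ac = P_dc / ratio = 11.51 / 1.13
P_ac = 10.19 kW

10.19


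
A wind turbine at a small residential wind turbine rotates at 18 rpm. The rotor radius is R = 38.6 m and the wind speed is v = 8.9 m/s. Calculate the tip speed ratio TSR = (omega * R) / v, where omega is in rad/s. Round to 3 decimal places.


Convert rotational speed to rad/s:
  omega = 18 * 2 * pi / 60 = 1.885 rad/s
Compute tip speed:
  v_tip = omega * R = 1.885 * 38.6 = 72.759 m/s
Tip speed ratio:
  TSR = v_tip / v_wind = 72.759 / 8.9 = 8.175

8.175


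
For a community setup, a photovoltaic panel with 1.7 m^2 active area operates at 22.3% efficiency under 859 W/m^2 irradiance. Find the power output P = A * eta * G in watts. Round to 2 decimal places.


Use the solar power formula P = A * eta * G.
Given: A = 1.7 m^2, eta = 0.223, G = 859 W/m^2
P = 1.7 * 0.223 * 859
P = 325.65 W

325.65


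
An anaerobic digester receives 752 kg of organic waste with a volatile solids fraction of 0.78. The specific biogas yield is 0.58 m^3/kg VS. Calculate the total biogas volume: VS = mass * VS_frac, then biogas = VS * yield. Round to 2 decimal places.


Compute volatile solids:
  VS = mass * VS_fraction = 752 * 0.78 = 586.56 kg
Calculate biogas volume:
  Biogas = VS * specific_yield = 586.56 * 0.58
  Biogas = 340.20 m^3

340.20


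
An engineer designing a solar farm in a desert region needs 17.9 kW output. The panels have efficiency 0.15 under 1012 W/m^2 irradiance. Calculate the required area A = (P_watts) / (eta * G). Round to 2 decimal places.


Convert target power to watts: P = 17.9 * 1000 = 17900.0 W
Compute denominator: eta * G = 0.15 * 1012 = 151.8
Required area A = P / (eta * G) = 17900.0 / 151.8
A = 117.92 m^2

117.92


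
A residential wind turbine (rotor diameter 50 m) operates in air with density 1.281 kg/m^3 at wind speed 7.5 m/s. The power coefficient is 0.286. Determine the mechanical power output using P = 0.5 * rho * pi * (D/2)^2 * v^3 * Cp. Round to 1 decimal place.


Step 1 -- Compute swept area:
  A = pi * (D/2)^2 = pi * (50/2)^2 = 1963.5 m^2
Step 2 -- Apply wind power equation:
  P = 0.5 * rho * A * v^3 * Cp
  v^3 = 7.5^3 = 421.875
  P = 0.5 * 1.281 * 1963.5 * 421.875 * 0.286
  P = 151739.6 W

151739.6


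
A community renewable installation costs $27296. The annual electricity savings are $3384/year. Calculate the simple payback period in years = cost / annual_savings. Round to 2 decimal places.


Simple payback period = initial cost / annual savings
Payback = 27296 / 3384
Payback = 8.07 years

8.07


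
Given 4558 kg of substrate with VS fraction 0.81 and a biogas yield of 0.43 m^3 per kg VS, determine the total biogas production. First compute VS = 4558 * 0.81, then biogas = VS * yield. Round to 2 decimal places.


Compute volatile solids:
  VS = mass * VS_fraction = 4558 * 0.81 = 3691.98 kg
Calculate biogas volume:
  Biogas = VS * specific_yield = 3691.98 * 0.43
  Biogas = 1587.55 m^3

1587.55


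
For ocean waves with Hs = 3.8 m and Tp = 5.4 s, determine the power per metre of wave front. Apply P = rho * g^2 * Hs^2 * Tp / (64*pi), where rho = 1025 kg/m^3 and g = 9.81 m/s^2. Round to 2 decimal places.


Apply wave power formula:
  g^2 = 9.81^2 = 96.2361
  Hs^2 = 3.8^2 = 14.44
  Numerator = rho * g^2 * Hs^2 * Tp = 1025 * 96.2361 * 14.44 * 5.4 = 7691708.79
  Denominator = 64 * pi = 201.0619
  P = 7691708.79 / 201.0619 = 38255.42 W/m

38255.42


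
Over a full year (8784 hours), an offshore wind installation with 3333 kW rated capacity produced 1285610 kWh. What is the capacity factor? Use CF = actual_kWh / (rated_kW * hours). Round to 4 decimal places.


Capacity factor = actual output / maximum possible output
Maximum possible = rated * hours = 3333 * 8784 = 29277072 kWh
CF = 1285610 / 29277072
CF = 0.0439

0.0439


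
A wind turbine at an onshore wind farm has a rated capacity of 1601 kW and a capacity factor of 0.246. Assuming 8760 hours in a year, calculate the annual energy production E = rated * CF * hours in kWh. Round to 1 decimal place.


Annual energy = rated_kW * capacity_factor * hours_per_year
Given: P_rated = 1601 kW, CF = 0.246, hours = 8760
E = 1601 * 0.246 * 8760
E = 3450091.0 kWh

3450091.0


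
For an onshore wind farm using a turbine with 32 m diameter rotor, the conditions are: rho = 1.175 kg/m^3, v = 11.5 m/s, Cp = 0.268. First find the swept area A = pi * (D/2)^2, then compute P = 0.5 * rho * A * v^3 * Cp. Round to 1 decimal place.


Step 1 -- Compute swept area:
  A = pi * (D/2)^2 = pi * (32/2)^2 = 804.25 m^2
Step 2 -- Apply wind power equation:
  P = 0.5 * rho * A * v^3 * Cp
  v^3 = 11.5^3 = 1520.875
  P = 0.5 * 1.175 * 804.25 * 1520.875 * 0.268
  P = 192586.6 W

192586.6


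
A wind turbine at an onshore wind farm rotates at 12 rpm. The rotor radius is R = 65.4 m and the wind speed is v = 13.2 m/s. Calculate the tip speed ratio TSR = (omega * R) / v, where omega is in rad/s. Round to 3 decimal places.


Convert rotational speed to rad/s:
  omega = 12 * 2 * pi / 60 = 1.2566 rad/s
Compute tip speed:
  v_tip = omega * R = 1.2566 * 65.4 = 82.184 m/s
Tip speed ratio:
  TSR = v_tip / v_wind = 82.184 / 13.2 = 6.226

6.226


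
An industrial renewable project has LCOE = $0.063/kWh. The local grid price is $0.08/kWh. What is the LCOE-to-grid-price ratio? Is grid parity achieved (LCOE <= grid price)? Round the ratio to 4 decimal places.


Compare LCOE to grid price:
  LCOE = $0.063/kWh, Grid price = $0.08/kWh
  Ratio = LCOE / grid_price = 0.063 / 0.08 = 0.7875
  Grid parity achieved (ratio <= 1)? yes

0.7875


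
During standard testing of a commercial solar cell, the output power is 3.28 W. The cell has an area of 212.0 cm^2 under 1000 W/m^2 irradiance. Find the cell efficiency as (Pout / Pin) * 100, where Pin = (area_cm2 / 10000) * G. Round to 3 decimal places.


First compute the input power:
  Pin = area_cm2 / 10000 * G = 212.0 / 10000 * 1000 = 21.2 W
Then compute efficiency:
  Efficiency = (Pout / Pin) * 100 = (3.28 / 21.2) * 100
  Efficiency = 15.472%

15.472


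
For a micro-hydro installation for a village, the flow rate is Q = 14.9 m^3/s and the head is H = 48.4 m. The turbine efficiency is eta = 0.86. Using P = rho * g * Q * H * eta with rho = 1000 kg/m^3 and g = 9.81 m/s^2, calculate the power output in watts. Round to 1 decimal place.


Apply the hydropower formula P = rho * g * Q * H * eta
rho * g = 1000 * 9.81 = 9810.0
P = 9810.0 * 14.9 * 48.4 * 0.86
P = 6084138.5 W

6084138.5


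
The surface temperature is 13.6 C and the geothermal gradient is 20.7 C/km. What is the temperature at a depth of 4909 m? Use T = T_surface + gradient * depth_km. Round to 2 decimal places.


Convert depth to km: 4909 / 1000 = 4.909 km
Temperature increase = gradient * depth_km = 20.7 * 4.909 = 101.62 C
Temperature at depth = T_surface + delta_T = 13.6 + 101.62
T = 115.22 C

115.22


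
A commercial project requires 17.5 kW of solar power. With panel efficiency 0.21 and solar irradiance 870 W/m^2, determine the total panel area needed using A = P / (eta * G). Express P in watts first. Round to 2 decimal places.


Convert target power to watts: P = 17.5 * 1000 = 17500.0 W
Compute denominator: eta * G = 0.21 * 870 = 182.7
Required area A = P / (eta * G) = 17500.0 / 182.7
A = 95.79 m^2

95.79


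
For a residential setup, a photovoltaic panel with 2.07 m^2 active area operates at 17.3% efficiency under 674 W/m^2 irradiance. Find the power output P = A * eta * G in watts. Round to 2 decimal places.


Use the solar power formula P = A * eta * G.
Given: A = 2.07 m^2, eta = 0.173, G = 674 W/m^2
P = 2.07 * 0.173 * 674
P = 241.37 W

241.37


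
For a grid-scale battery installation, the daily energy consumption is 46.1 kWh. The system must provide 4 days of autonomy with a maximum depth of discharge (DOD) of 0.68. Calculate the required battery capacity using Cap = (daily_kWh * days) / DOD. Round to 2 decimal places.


Total energy needed = daily * days = 46.1 * 4 = 184.4 kWh
Account for depth of discharge:
  Cap = total_energy / DOD = 184.4 / 0.68
  Cap = 271.18 kWh

271.18


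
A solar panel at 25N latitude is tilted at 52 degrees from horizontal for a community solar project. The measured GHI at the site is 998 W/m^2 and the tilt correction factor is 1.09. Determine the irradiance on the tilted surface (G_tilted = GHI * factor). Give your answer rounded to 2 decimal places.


Identify the given values:
  GHI = 998 W/m^2, tilt correction factor = 1.09
Apply the formula G_tilted = GHI * factor:
  G_tilted = 998 * 1.09
  G_tilted = 1087.82 W/m^2

1087.82


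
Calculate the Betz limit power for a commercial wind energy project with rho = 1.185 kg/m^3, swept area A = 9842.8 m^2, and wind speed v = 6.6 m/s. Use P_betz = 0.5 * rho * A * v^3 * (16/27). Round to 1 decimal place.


The Betz coefficient Cp_max = 16/27 = 0.5926
v^3 = 6.6^3 = 287.496
P_betz = 0.5 * rho * A * v^3 * Cp_max
P_betz = 0.5 * 1.185 * 9842.8 * 287.496 * 0.5926
P_betz = 993562.2 W

993562.2


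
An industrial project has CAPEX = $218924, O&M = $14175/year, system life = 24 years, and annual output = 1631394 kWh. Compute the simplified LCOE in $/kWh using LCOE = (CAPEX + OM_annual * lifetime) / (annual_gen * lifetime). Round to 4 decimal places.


Total cost = CAPEX + OM * lifetime = 218924 + 14175 * 24 = 218924 + 340200 = 559124
Total generation = annual * lifetime = 1631394 * 24 = 39153456 kWh
LCOE = 559124 / 39153456
LCOE = 0.0143 $/kWh

0.0143


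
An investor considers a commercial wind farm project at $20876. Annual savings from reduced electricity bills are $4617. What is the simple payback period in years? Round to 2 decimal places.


Simple payback period = initial cost / annual savings
Payback = 20876 / 4617
Payback = 4.52 years

4.52


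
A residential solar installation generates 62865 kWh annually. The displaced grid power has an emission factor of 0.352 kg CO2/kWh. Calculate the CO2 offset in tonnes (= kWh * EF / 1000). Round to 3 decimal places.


CO2 offset in kg = generation * emission_factor
CO2 offset = 62865 * 0.352 = 22128.48 kg
Convert to tonnes:
  CO2 offset = 22128.48 / 1000 = 22.128 tonnes

22.128


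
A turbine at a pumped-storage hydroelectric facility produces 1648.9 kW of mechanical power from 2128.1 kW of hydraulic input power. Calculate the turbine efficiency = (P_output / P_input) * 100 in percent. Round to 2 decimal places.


Turbine efficiency = (output power / input power) * 100
eta = (1648.9 / 2128.1) * 100
eta = 77.48%

77.48


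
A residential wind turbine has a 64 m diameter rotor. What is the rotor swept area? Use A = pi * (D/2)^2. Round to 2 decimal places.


Compute the rotor radius:
  r = D / 2 = 64 / 2 = 32.0 m
Calculate swept area:
  A = pi * r^2 = pi * 32.0^2
  A = 3216.99 m^2

3216.99


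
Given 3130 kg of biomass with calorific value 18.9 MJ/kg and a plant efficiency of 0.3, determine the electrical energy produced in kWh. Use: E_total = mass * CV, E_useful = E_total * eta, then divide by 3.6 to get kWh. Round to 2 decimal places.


Total energy = mass * CV = 3130 * 18.9 = 59157.0 MJ
Useful energy = total * eta = 59157.0 * 0.3 = 17747.1 MJ
Convert to kWh: 17747.1 / 3.6
Useful energy = 4929.75 kWh

4929.75


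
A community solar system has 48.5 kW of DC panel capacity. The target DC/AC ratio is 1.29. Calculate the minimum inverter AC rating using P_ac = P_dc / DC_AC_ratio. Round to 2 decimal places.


The inverter AC capacity is determined by the DC/AC ratio.
Given: P_dc = 48.5 kW, DC/AC ratio = 1.29
P_ac = P_dc / ratio = 48.5 / 1.29
P_ac = 37.60 kW

37.60


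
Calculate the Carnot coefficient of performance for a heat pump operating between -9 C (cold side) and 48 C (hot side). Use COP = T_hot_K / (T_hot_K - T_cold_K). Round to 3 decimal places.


Convert to Kelvin:
  T_hot = 48 + 273.15 = 321.15 K
  T_cold = -9 + 273.15 = 264.15 K
Apply Carnot COP formula:
  COP = T_hot_K / (T_hot_K - T_cold_K) = 321.15 / 57.0
  COP = 5.634

5.634


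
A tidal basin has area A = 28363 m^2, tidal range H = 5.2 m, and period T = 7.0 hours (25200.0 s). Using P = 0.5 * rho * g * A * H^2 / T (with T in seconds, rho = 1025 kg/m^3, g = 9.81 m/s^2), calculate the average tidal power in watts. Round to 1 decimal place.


Convert period to seconds: T = 7.0 * 3600 = 25200.0 s
H^2 = 5.2^2 = 27.04
P = 0.5 * rho * g * A * H^2 / T
P = 0.5 * 1025 * 9.81 * 28363 * 27.04 / 25200.0
P = 153010.5 W

153010.5


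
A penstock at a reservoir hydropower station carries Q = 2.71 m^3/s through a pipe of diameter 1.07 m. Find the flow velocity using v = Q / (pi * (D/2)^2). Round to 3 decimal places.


Compute pipe cross-sectional area:
  A = pi * (D/2)^2 = pi * (1.07/2)^2 = 0.8992 m^2
Calculate velocity:
  v = Q / A = 2.71 / 0.8992
  v = 3.014 m/s

3.014


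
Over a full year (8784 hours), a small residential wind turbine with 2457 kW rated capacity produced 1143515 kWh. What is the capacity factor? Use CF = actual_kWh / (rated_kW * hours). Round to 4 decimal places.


Capacity factor = actual output / maximum possible output
Maximum possible = rated * hours = 2457 * 8784 = 21582288 kWh
CF = 1143515 / 21582288
CF = 0.0530

0.0530


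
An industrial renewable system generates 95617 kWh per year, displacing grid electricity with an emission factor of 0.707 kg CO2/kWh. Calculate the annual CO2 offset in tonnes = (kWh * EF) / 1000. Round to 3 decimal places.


CO2 offset in kg = generation * emission_factor
CO2 offset = 95617 * 0.707 = 67601.22 kg
Convert to tonnes:
  CO2 offset = 67601.22 / 1000 = 67.601 tonnes

67.601


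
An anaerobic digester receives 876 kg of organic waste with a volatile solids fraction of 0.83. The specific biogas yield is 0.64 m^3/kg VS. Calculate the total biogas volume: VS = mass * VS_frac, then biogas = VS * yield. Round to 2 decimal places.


Compute volatile solids:
  VS = mass * VS_fraction = 876 * 0.83 = 727.08 kg
Calculate biogas volume:
  Biogas = VS * specific_yield = 727.08 * 0.64
  Biogas = 465.33 m^3

465.33


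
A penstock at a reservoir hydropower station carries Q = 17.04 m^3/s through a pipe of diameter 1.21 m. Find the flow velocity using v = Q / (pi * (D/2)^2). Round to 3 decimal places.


Compute pipe cross-sectional area:
  A = pi * (D/2)^2 = pi * (1.21/2)^2 = 1.1499 m^2
Calculate velocity:
  v = Q / A = 17.04 / 1.1499
  v = 14.819 m/s

14.819


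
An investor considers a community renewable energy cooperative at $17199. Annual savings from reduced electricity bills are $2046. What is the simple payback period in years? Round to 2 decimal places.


Simple payback period = initial cost / annual savings
Payback = 17199 / 2046
Payback = 8.41 years

8.41


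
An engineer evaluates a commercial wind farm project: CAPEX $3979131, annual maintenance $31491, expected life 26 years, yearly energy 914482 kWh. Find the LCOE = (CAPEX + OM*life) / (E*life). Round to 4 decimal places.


Total cost = CAPEX + OM * lifetime = 3979131 + 31491 * 26 = 3979131 + 818766 = 4797897
Total generation = annual * lifetime = 914482 * 26 = 23776532 kWh
LCOE = 4797897 / 23776532
LCOE = 0.2018 $/kWh

0.2018


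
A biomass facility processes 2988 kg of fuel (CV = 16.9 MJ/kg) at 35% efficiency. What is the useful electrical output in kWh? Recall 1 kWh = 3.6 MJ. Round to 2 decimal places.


Total energy = mass * CV = 2988 * 16.9 = 50497.2 MJ
Useful energy = total * eta = 50497.2 * 0.35 = 17674.02 MJ
Convert to kWh: 17674.02 / 3.6
Useful energy = 4909.45 kWh

4909.45


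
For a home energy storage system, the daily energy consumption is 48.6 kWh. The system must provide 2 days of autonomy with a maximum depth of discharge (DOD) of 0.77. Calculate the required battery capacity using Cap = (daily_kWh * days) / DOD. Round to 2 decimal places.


Total energy needed = daily * days = 48.6 * 2 = 97.2 kWh
Account for depth of discharge:
  Cap = total_energy / DOD = 97.2 / 0.77
  Cap = 126.23 kWh

126.23


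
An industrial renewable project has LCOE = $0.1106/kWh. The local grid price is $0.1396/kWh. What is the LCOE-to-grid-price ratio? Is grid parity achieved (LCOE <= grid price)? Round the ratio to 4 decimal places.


Compare LCOE to grid price:
  LCOE = $0.1106/kWh, Grid price = $0.1396/kWh
  Ratio = LCOE / grid_price = 0.1106 / 0.1396 = 0.7923
  Grid parity achieved (ratio <= 1)? yes

0.7923


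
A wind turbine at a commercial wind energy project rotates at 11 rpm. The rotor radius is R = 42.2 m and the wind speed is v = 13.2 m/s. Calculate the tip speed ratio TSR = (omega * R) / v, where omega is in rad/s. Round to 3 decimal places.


Convert rotational speed to rad/s:
  omega = 11 * 2 * pi / 60 = 1.1519 rad/s
Compute tip speed:
  v_tip = omega * R = 1.1519 * 42.2 = 48.611 m/s
Tip speed ratio:
  TSR = v_tip / v_wind = 48.611 / 13.2 = 3.683

3.683


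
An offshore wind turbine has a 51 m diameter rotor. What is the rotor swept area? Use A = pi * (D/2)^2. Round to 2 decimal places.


Compute the rotor radius:
  r = D / 2 = 51 / 2 = 25.5 m
Calculate swept area:
  A = pi * r^2 = pi * 25.5^2
  A = 2042.82 m^2

2042.82


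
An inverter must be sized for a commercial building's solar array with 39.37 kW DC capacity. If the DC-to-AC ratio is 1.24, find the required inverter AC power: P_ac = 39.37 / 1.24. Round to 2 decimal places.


The inverter AC capacity is determined by the DC/AC ratio.
Given: P_dc = 39.37 kW, DC/AC ratio = 1.24
P_ac = P_dc / ratio = 39.37 / 1.24
P_ac = 31.75 kW

31.75


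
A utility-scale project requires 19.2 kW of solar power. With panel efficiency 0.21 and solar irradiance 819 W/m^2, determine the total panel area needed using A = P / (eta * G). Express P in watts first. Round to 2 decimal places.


Convert target power to watts: P = 19.2 * 1000 = 19200.0 W
Compute denominator: eta * G = 0.21 * 819 = 171.99
Required area A = P / (eta * G) = 19200.0 / 171.99
A = 111.63 m^2

111.63


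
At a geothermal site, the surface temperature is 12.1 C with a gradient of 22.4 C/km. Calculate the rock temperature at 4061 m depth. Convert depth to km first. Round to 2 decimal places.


Convert depth to km: 4061 / 1000 = 4.061 km
Temperature increase = gradient * depth_km = 22.4 * 4.061 = 90.97 C
Temperature at depth = T_surface + delta_T = 12.1 + 90.97
T = 103.07 C

103.07


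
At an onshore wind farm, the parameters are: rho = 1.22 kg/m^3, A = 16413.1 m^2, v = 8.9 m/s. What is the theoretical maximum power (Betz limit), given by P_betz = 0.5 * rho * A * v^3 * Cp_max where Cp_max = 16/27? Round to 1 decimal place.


The Betz coefficient Cp_max = 16/27 = 0.5926
v^3 = 8.9^3 = 704.969
P_betz = 0.5 * rho * A * v^3 * Cp_max
P_betz = 0.5 * 1.22 * 16413.1 * 704.969 * 0.5926
P_betz = 4182603.4 W

4182603.4


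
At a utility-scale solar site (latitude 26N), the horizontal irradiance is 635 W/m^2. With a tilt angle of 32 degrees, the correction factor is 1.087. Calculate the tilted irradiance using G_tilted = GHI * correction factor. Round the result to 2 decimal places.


Identify the given values:
  GHI = 635 W/m^2, tilt correction factor = 1.087
Apply the formula G_tilted = GHI * factor:
  G_tilted = 635 * 1.087
  G_tilted = 690.25 W/m^2

690.25


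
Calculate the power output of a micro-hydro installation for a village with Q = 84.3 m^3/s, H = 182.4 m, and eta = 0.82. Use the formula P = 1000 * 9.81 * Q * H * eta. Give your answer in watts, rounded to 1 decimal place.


Apply the hydropower formula P = rho * g * Q * H * eta
rho * g = 1000 * 9.81 = 9810.0
P = 9810.0 * 84.3 * 182.4 * 0.82
P = 123690193.3 W

123690193.3


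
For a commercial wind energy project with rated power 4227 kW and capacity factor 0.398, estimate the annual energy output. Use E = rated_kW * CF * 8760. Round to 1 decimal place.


Annual energy = rated_kW * capacity_factor * hours_per_year
Given: P_rated = 4227 kW, CF = 0.398, hours = 8760
E = 4227 * 0.398 * 8760
E = 14737351.0 kWh

14737351.0
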